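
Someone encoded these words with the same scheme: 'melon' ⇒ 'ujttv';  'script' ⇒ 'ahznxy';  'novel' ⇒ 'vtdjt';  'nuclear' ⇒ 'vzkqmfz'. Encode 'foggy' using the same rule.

ntolg

Shifts by position in melon: pos 0: m→u (+8), pos 1: e→j (+5), pos 2: l→t (+8), pos 3: o→t (+5) — repeating every 2. A repeating key of period 2 is used — shifts +8, +5 over and over.
Applying it to foggy: f+8=n, o+5=t, g+8=o, g+5=l, y+8=g.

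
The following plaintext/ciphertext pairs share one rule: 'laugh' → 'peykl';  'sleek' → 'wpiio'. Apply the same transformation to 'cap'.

Compare letters: l→p is +4, a→e is +4, u→y is +4 — a constant shift. Every letter moves 4 places later in the alphabet, wrapping around z→a.
On cap: c+4=g, a+4=e, p+4=t.

get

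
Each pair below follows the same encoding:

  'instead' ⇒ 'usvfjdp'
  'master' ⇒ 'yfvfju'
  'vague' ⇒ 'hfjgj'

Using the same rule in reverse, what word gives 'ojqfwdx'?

central

Shifts by position in instead: pos 0: i→u (+12), pos 1: n→s (+5), pos 2: s→v (+3), pos 3: t→f (+12), pos 4: e→j (+5), pos 5: a→d (+3) — repeating every 3. A repeating key of period 3 is used — shifts +12, +5, +3 over and over.
Undoing it on ojqfwdx: o−12=c, j−5=e, q−3=n, f−12=t, w−5=r, d−3=a, x−12=l.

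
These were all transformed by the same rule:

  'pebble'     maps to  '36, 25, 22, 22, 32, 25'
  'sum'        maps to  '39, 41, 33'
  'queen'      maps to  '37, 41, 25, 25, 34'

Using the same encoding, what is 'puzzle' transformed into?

36, 41, 46, 46, 32, 25

p is letter #16 and maps to 36: an offset of 20. Letters become their 1-based position plus 20 (so a→21, b→22, …).
On puzzle: p=16→36, u=21→41, z=26→46, z=26→46, l=12→32, e=5→25.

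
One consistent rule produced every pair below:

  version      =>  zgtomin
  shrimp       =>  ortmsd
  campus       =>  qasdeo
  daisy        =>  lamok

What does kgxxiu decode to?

yellow

This is an affine cipher: with a=0,…,z=25, each position x becomes (21x+0) mod 26.
Undoing it on kgxxiu: k(10)→5·(10−0)≡24=y; g(6)→5·(6−0)≡4=e; x(23)→5·(23−0)≡11=l; x(23)→5·(23−0)≡11=l; i(8)→5·(8−0)≡14=o; u(20)→5·(20−0)≡22=w (all mod 26).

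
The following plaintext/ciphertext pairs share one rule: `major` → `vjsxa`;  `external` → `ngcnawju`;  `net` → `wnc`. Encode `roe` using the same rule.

axn

Compare letters: m→v is +9, a→j is +9, j→s is +9 — a constant shift. Every letter moves 9 places later in the alphabet, wrapping around z→a.
For roe: r+9=a, o+9=x, e+9=n.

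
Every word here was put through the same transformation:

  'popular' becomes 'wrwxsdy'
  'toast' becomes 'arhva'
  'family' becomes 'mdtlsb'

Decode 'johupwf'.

A repeating key of period 2 is used — shifts +7, +3 over and over.
Decoding johupwf: j−7=c, o−3=l, h−7=a, u−3=r, p−7=i, w−3=t, f−7=y.

clarity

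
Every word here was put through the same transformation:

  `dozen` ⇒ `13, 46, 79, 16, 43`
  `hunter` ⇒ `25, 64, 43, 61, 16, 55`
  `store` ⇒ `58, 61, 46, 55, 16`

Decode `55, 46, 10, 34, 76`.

d(#4)→13 and o(#15)→46: differences scale by 3, so n = 3·pos + 1. With a=1..z=26, the number is 3·pos + 1.
Undoing it on 55, 46, 10, 34, 76: 55→(55−1)÷3=18=r, 46→(46−1)÷3=15=o, 10→(10−1)÷3=3=c, 34→(34−1)÷3=11=k, 76→(76−1)÷3=25=y.

rocky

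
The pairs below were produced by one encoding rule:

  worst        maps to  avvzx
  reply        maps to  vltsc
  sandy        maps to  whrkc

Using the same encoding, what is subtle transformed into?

wbfapl

Shifts by position in worst: pos 0: w→a (+4), pos 1: o→v (+7), pos 2: r→v (+4), pos 3: s→z (+7) — repeating every 2. The shifts repeat in a cycle of length 2: positions 0,1,… shift by +4, +7, then the pattern repeats.
For subtle: s+4=w, u+7=b, b+4=f, t+7=a, l+4=p, e+7=l.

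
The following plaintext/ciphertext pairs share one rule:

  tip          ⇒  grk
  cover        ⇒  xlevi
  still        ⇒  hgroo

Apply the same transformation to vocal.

elxzo

Each pair mirrors across the alphabet (t↔g, i↔r, p↔k): positions sum to 25. Each letter is replaced by its mirror in the alphabet: a↔z, b↔y, c↔x, and so on (the Atbash cipher).
Applying it to vocal: v↔e, o↔l, c↔x, a↔z, l↔o.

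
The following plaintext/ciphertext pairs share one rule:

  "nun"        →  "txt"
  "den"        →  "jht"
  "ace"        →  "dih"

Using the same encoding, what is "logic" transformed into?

The rule splits by letter class: vowels +3, consonants +6.
On logic: l(cons)+6=r, o(vowel)+3=r, g(cons)+6=m, i(vowel)+3=l, c(cons)+6=i.

rrmli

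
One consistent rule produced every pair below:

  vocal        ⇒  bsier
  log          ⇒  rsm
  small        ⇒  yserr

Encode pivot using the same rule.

The shift depends on letter class: consonant v→b is +6, but vowel o→s is +4. The rule splits by letter class: vowels +4, consonants +6.
On pivot: p(cons)+6=v, i(vowel)+4=m, v(cons)+6=b, o(vowel)+4=s, t(cons)+6=z.

vmbsz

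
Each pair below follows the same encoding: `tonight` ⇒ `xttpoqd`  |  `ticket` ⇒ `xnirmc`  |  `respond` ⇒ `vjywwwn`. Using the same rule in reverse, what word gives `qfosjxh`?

Letter i (0-indexed) is shifted by i+4, so successive shifts are 4, 5, 6, ….
Reversing it on qfosjxh: q−4=m, f−5=a, o−6=i, s−7=l, j−8=b, x−9=o, h−10=x.

mailbox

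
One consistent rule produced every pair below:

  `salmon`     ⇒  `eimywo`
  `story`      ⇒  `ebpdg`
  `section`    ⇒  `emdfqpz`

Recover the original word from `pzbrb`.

It's a Vigenère-style cipher with numeric key [12,8,1]: position i shifts by key[i mod 3].
Decoding pzbrb: p−12=d, z−8=r, b−1=a, r−12=f, b−8=t.

draft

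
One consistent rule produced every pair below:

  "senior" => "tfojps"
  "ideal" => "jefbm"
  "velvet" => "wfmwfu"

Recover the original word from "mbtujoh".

Every letter moves 1 place later in the alphabet, wrapping around z→a.
Undoing it on mbtujoh: m−1=l, b−1=a, t−1=s, u−1=t, j−1=i, o−1=n, h−1=g.

lasting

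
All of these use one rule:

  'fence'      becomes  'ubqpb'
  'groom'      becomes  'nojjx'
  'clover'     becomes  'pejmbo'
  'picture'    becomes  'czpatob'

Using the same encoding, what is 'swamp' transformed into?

f(5)→u(20) and e(4)→b(1) fit y≡19x+3 (mod 26); the inverse of 19 mod 26 is 11. Treating letters as 0–25, the rule is x ↦ 19x + 3 (mod 26).
Applying it to swamp: s(18)→19·18+3≡7=h; w(22)→19·22+3≡5=f; a(0)→19·0+3≡3=d; m(12)→19·12+3≡23=x; p(15)→19·15+3≡2=c (all mod 26).

hfdxc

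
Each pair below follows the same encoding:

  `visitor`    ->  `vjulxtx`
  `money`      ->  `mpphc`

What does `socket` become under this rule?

In visitor: v→v is +0, i→j is +1, s→u is +2, i→l is +3 — the shift increases by 1 each position. Each letter shifts forward by its position index (0, 1, 2, …) — the shift grows by one for each successive letter.
On socket: s+0=s, o+1=p, c+2=e, k+3=n, e+4=i, t+5=y.

speniy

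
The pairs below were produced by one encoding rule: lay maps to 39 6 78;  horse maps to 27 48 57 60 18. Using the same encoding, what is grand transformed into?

24 57 6 45 15

With a=1..z=26, the number is 3·pos + 3.
On grand: g=7→24, r=18→57, a=1→6, n=14→45, d=4→15.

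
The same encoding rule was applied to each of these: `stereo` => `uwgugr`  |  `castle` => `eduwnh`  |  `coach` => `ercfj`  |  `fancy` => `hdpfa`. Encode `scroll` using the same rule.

Shifts by position in stereo: pos 0: s→u (+2), pos 1: t→w (+3), pos 2: e→g (+2), pos 3: r→u (+3) — repeating every 2. The shifts repeat in a cycle of length 2: positions 0,1,… shift by +2, +3, then the pattern repeats.
Applying it to scroll: s+2=u, c+3=f, r+2=t, o+3=r, l+2=n, l+3=o.

uftrno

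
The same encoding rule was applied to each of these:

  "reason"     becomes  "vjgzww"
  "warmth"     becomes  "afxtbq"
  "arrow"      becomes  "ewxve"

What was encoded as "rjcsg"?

newly

In reason: r→v is +4, e→j is +5, a→g is +6, s→z is +7 — the shift increases by 1 each position. Each letter shifts forward by (position + 4), i.e. 4, 5, 6, … — the shift grows by one for each successive letter.
Undoing it on rjcsg: r−4=n, j−5=e, c−6=w, s−7=l, g−8=y.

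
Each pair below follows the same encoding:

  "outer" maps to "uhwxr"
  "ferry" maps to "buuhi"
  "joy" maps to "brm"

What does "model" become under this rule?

The output letters match the input read backwards, each shifted +3: outer reversed is retuo. Read the word backwards and shift each letter +3.
Applying it to model: reverse → ledom; then shift: l+3=o, e+3=h, d+3=g, o+3=r, m+3=p.

ohgrp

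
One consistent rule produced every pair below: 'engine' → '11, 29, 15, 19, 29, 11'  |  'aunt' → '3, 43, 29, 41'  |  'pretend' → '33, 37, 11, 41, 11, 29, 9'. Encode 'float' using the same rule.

13, 25, 31, 3, 41

e(#5)→11 and n(#14)→29: differences scale by 2, so n = 2·pos + 1. Each letter becomes 2×(its alphabet position, a=1..z=26) + 1.
On float: f=6→13, l=12→25, o=15→31, a=1→3, t=20→41.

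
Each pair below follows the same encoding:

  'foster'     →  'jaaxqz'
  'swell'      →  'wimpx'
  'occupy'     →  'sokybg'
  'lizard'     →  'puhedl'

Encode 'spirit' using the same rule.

wbqvub

Shifts by position in foster: pos 0: f→j (+4), pos 1: o→a (+12), pos 2: s→a (+8), pos 3: t→x (+4), pos 4: e→q (+12), pos 5: r→z (+8) — repeating every 3. A repeating key of period 3 is used — shifts +4, +12, +8 over and over.
For spirit: s+4=w, p+12=b, i+8=q, r+4=v, i+12=u, t+8=b.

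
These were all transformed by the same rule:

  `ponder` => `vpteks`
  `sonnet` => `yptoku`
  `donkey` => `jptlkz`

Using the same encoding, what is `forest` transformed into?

lpxfyu

Shifts by position in ponder: pos 0: p→v (+6), pos 1: o→p (+1), pos 2: n→t (+6), pos 3: d→e (+1) — repeating every 2. A repeating key of period 2 is used — shifts +6, +1 over and over.
Applying it to forest: f+6=l, o+1=p, r+6=x, e+1=f, s+6=y, t+1=u.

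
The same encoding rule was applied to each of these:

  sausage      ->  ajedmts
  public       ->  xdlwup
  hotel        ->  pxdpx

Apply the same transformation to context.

kxxeqkh

In sausage: s→a is +8, a→j is +9, u→e is +10, s→d is +11 — the shift increases by 1 each position. The shift increases by 1 at each position, starting from +8: 8, 9, 10, ….
For context: c+8=k, o+9=x, n+10=x, t+11=e, e+12=q, x+13=k, t+14=h.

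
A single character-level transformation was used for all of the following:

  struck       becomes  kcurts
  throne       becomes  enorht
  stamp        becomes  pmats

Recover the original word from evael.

leave

The output letters match the input read backwards: struck reversed is kcurts. The word is simply reversed.
Reversing it on evael: then reverse → leave.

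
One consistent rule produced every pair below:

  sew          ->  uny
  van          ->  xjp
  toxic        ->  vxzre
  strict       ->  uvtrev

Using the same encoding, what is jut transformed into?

The shift depends on letter class: consonant s→u is +2, but vowel e→n is +9. Vowels shift forward by 9 and consonants shift forward by 2.
For jut: j(cons)+2=l, u(vowel)+9=d, t(cons)+2=v.

ldv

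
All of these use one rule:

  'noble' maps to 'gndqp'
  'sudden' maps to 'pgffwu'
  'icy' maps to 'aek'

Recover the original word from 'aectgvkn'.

literacy

Read the word backwards and shift each letter +2.
Reversing it on aectgvkn: shift back: a−2=y, e−2=c, c−2=a, t−2=r, g−2=e, v−2=t, k−2=i, n−2=l → ycaretil; then reverse → literacy.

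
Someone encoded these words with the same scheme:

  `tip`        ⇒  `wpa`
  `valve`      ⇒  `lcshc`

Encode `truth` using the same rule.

The output letters match the input read backwards, each shifted +7: tip reversed is pit. Two steps: reverse the string, then apply a Caesar shift of +7.
On truth: reverse → hturt; then shift: h+7=o, t+7=a, u+7=b, r+7=y, t+7=a.

oabya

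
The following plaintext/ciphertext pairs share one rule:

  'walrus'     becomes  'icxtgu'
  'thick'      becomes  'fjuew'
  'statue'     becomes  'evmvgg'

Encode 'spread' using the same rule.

erdgmf

Shifts by position in walrus: pos 0: w→i (+12), pos 1: a→c (+2), pos 2: l→x (+12), pos 3: r→t (+2) — repeating every 2. It's a Vigenère-style cipher with numeric key [12,2]: position i shifts by key[i mod 2].
On spread: s+12=e, p+2=r, r+12=d, e+2=g, a+12=m, d+2=f.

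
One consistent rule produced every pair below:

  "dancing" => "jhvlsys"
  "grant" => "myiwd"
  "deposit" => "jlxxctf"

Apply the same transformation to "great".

mymjd

In dancing: d→j is +6, a→h is +7, n→v is +8, c→l is +9 — the shift increases by 1 each position. The shift increases by 1 at each position, starting from +6: 6, 7, 8, ….
For great: g+6=m, r+7=y, e+8=m, a+9=j, t+10=d.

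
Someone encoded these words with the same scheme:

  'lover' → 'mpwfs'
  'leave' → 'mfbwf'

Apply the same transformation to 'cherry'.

difssz

Compare letters: l→m is +1, o→p is +1, v→w is +1 — a constant shift. Each letter is shifted forward by 1 in the alphabet (a Caesar shift of +1).
For cherry: c+1=d, h+1=i, e+1=f, r+1=s, r+1=s, y+1=z.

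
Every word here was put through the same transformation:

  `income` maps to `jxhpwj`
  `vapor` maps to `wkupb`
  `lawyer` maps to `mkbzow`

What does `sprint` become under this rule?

tzwjxy

It's a Vigenère-style cipher with numeric key [1,10,5]: position i shifts by key[i mod 3].
On sprint: s+1=t, p+10=z, r+5=w, i+1=j, n+10=x, t+5=y.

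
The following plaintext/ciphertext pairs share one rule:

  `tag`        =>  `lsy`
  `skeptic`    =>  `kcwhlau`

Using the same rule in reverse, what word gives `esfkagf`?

Compare letters: t→l is +18, a→s is +18, g→y is +18 — a constant shift. Each letter is shifted forward by 18 in the alphabet (a Caesar shift of +18).
Undoing it on esfkagf: e−18=m, s−18=a, f−18=n, k−18=s, a−18=i, g−18=o, f−18=n.

mansion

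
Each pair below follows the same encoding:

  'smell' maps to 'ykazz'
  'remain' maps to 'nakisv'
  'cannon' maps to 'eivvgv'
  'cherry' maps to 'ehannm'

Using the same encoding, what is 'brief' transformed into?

tnsal

s(18)→y(24) and m(12)→k(10) fit y≡11x+8 (mod 26); the inverse of 11 mod 26 is 19. Each letter's alphabet position (a=0..z=25) is mapped through 11·x+8 mod 26 — an affine cipher.
For brief: b(1)→11·1+8≡19=t; r(17)→11·17+8≡13=n; i(8)→11·8+8≡18=s; e(4)→11·4+8≡0=a; f(5)→11·5+8≡11=l (all mod 26).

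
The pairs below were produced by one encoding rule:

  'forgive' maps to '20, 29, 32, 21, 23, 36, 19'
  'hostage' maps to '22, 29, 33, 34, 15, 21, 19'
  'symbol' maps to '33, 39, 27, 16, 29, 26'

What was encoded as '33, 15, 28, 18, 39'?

f is letter #6 and maps to 20: an offset of 14. Each letter is replaced by its alphabet position (a=1..z=26) + 14.
Decoding 33, 15, 28, 18, 39: 33→(33−14)÷1=19=s, 15→(15−14)÷1=1=a, 28→(28−14)÷1=14=n, 18→(18−14)÷1=4=d, 39→(39−14)÷1=25=y.

sandy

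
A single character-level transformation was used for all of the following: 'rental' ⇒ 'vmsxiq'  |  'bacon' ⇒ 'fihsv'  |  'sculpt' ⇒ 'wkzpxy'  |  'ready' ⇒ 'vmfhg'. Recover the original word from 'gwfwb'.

coast

Shifts by position in rental: pos 0: r→v (+4), pos 1: e→m (+8), pos 2: n→s (+5), pos 3: t→x (+4), pos 4: a→i (+8), pos 5: l→q (+5) — repeating every 3. The shifts repeat in a cycle of length 3: positions 0,1,… shift by +4, +8, +5, then the pattern repeats.
Decoding gwfwb: g−4=c, w−8=o, f−5=a, w−4=s, b−8=t.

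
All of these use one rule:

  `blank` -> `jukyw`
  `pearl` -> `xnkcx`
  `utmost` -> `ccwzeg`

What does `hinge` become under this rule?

Letter i (0-indexed) is shifted by i+8, so successive shifts are 8, 9, 10, ….
On hinge: h+8=p, i+9=r, n+10=x, g+11=r, e+12=q.

prxrq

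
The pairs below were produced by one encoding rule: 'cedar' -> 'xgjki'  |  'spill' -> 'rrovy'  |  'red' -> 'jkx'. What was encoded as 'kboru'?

olive

The output letters match the input read backwards, each shifted +6: cedar reversed is radec. Two steps: reverse the string, then apply a Caesar shift of +6.
Undoing it on kboru: shift back: k−6=e, b−6=v, o−6=i, r−6=l, u−6=o → evilo; then reverse → olive.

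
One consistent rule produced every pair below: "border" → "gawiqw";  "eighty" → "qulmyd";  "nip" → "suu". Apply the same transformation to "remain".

wqrmus

The shift depends on letter class: consonant b→g is +5, but vowel o→a is +12. Two shifts are in play — +12 for a/e/i/o/u, +5 for every other letter.
On remain: r(cons)+5=w, e(vowel)+12=q, m(cons)+5=r, a(vowel)+12=m, i(vowel)+12=u, n(cons)+5=s.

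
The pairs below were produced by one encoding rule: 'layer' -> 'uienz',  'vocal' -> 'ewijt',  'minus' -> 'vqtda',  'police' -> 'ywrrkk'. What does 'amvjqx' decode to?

Shifts by position in layer: pos 0: l→u (+9), pos 1: a→i (+8), pos 2: y→e (+6), pos 3: e→n (+9), pos 4: r→z (+8) — repeating every 3. A repeating key of period 3 is used — shifts +9, +8, +6 over and over.
Decoding amvjqx: a−9=r, m−8=e, v−6=p, j−9=a, q−8=i, x−6=r.

repair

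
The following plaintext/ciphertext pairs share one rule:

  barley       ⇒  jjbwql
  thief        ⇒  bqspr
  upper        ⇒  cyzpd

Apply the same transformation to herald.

In barley: b→j is +8, a→j is +9, r→b is +10, l→w is +11 — the shift increases by 1 each position. The shift increases by 1 at each position, starting from +8: 8, 9, 10, ….
On herald: h+8=p, e+9=n, r+10=b, a+11=l, l+12=x, d+13=q.

pnblxq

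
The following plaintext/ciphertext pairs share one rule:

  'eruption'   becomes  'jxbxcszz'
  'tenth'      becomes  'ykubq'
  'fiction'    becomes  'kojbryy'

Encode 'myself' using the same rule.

In eruption: e→j is +5, r→x is +6, u→b is +7, p→x is +8 — the shift increases by 1 each position. Letter i (0-indexed) is shifted by i+5, so successive shifts are 5, 6, 7, ….
On myself: m+5=r, y+6=e, s+7=z, e+8=m, l+9=u, f+10=p.

rezmup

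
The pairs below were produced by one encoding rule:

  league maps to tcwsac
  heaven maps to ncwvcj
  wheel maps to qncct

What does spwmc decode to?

grace

l(11)→t(19) and e(4)→c(2) fit y≡21x+22 (mod 26); the inverse of 21 mod 26 is 5. Each letter's alphabet position (a=0..z=25) is mapped through 21·x+22 mod 26 — an affine cipher.
Decoding spwmc: s(18)→5·(18−22)≡6=g; p(15)→5·(15−22)≡17=r; w(22)→5·(22−22)≡0=a; m(12)→5·(12−22)≡2=c; c(2)→5·(2−22)≡4=e (all mod 26).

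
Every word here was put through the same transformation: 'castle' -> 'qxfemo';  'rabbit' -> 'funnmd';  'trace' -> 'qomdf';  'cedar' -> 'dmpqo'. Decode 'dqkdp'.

The output letters match the input read backwards, each shifted +12: castle reversed is eltsac. The word is reversed, then every letter is shifted forward by 12.
Reversing it on dqkdp: shift back: d−12=r, q−12=e, k−12=y, d−12=r, p−12=d → reyrd; then reverse → dryer.

dryer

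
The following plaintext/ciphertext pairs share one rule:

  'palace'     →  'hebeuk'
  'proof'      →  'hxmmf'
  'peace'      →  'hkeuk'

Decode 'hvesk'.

phase

p(15)→h(7) and a(0)→e(4) fit y≡21x+4 (mod 26); the inverse of 21 mod 26 is 5. Each letter's alphabet position (a=0..z=25) is mapped through 21·x+4 mod 26 — an affine cipher.
Decoding hvesk: h(7)→5·(7−4)≡15=p; v(21)→5·(21−4)≡7=h; e(4)→5·(4−4)≡0=a; s(18)→5·(18−4)≡18=s; k(10)→5·(10−4)≡4=e (all mod 26).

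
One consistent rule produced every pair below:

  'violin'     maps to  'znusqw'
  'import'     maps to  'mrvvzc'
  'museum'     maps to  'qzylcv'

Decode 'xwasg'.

In violin: v→z is +4, i→n is +5, o→u is +6, l→s is +7 — the shift increases by 1 each position. Letter i (0-indexed) is shifted by i+4, so successive shifts are 4, 5, 6, ….
Undoing it on xwasg: x−4=t, w−5=r, a−6=u, s−7=l, g−8=y.

truly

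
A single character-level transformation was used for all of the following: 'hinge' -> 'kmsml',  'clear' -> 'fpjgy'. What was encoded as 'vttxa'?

sport

In hinge: h→k is +3, i→m is +4, n→s is +5, g→m is +6 — the shift increases by 1 each position. The shift increases by 1 at each position, starting from +3: 3, 4, 5, ….
Undoing it on vttxa: v−3=s, t−4=p, t−5=o, x−6=r, a−7=t.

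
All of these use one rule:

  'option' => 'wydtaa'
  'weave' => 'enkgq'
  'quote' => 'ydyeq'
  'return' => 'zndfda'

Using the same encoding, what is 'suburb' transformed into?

The shift increases by 1 at each position, starting from +8: 8, 9, 10, ….
Applying it to suburb: s+8=a, u+9=d, b+10=l, u+11=f, r+12=d, b+13=o.

adlfdo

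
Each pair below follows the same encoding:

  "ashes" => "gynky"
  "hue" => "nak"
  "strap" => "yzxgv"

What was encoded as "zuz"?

tot

Compare letters: a→g is +6, s→y is +6, h→n is +6 — a constant shift. Every letter moves 6 places later in the alphabet, wrapping around z→a.
Undoing it on zuz: z−6=t, u−6=o, z−6=t.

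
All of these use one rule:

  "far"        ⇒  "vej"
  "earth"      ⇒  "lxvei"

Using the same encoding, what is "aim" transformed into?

qme

The output letters match the input read backwards, each shifted +4: far reversed is raf. Two steps: reverse the string, then apply a Caesar shift of +4.
For aim: reverse → mia; then shift: m+4=q, i+4=m, a+4=e.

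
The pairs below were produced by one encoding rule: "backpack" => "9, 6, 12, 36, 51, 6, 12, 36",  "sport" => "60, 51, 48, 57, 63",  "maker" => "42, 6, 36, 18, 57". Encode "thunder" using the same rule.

63, 27, 66, 45, 15, 18, 57

b(#2)→9 and a(#1)→6: differences scale by 3, so n = 3·pos + 3. The formula is n = 3×(alphabet index, a=1) + 3.
For thunder: t=20→63, h=8→27, u=21→66, n=14→45, d=4→15, e=5→18, r=18→57.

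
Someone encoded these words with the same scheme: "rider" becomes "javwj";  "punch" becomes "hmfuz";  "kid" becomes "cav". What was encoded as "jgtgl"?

Compare letters: r→j is +18, i→a is +18, d→v is +18 — a constant shift. Every letter moves 18 places later in the alphabet, wrapping around z→a.
Reversing it on jgtgl: j−18=r, g−18=o, t−18=b, g−18=o, l−18=t.

robot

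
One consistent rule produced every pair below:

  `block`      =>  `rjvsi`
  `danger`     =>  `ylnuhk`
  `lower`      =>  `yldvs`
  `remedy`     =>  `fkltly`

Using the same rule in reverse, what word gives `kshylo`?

The output letters match the input read backwards, each shifted +7: block reversed is kcolb. Two steps: reverse the string, then apply a Caesar shift of +7.
Decoding kshylo: shift back: k−7=d, s−7=l, h−7=a, y−7=r, l−7=e, o−7=h → dlareh; then reverse → herald.

herald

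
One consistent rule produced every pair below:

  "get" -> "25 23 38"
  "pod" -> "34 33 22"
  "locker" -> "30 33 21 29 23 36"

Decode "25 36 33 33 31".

g is letter #7 and maps to 25: an offset of 18. Letters become their 1-based position plus 18 (so a→19, b→20, …).
Undoing it on 25 36 33 33 31: 25→(25−18)÷1=7=g, 36→(36−18)÷1=18=r, 33→(33−18)÷1=15=o, 33→(33−18)÷1=15=o, 31→(31−18)÷1=13=m.

groom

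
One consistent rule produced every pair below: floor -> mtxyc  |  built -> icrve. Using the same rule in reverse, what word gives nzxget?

In floor: f→m is +7, l→t is +8, o→x is +9, o→y is +10 — the shift increases by 1 each position. The shift increases by 1 at each position, starting from +7: 7, 8, 9, ….
Decoding nzxget: n−7=g, z−8=r, x−9=o, g−10=w, e−11=t, t−12=h.

growth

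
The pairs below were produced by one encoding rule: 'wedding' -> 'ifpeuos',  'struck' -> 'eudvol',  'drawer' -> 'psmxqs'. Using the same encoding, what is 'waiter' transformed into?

It's a Vigenère-style cipher with numeric key [12,1]: position i shifts by key[i mod 2].
Applying it to waiter: w+12=i, a+1=b, i+12=u, t+1=u, e+12=q, r+1=s.

ibuuqs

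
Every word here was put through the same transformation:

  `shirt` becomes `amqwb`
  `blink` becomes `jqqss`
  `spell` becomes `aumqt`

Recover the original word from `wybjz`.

Shifts by position in shirt: pos 0: s→a (+8), pos 1: h→m (+5), pos 2: i→q (+8), pos 3: r→w (+5) — repeating every 2. A repeating key of period 2 is used — shifts +8, +5 over and over.
Decoding wybjz: w−8=o, y−5=t, b−8=t, j−5=e, z−8=r.

otter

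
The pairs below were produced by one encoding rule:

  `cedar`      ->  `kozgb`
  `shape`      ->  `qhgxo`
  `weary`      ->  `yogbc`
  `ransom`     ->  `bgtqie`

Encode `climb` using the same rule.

kpwev

c(2)→k(10) and e(4)→o(14) fit y≡15x+6 (mod 26); the inverse of 15 mod 26 is 7. Each letter's alphabet position (a=0..z=25) is mapped through 15·x+6 mod 26 — an affine cipher.
Applying it to climb: c(2)→15·2+6≡10=k; l(11)→15·11+6≡15=p; i(8)→15·8+6≡22=w; m(12)→15·12+6≡4=e; b(1)→15·1+6≡21=v (all mod 26).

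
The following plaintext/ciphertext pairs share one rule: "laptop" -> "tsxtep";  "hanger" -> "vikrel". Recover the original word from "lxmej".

The output letters match the input read backwards, each shifted +4: laptop reversed is potpal. Two steps: reverse the string, then apply a Caesar shift of +4.
Decoding lxmej: shift back: l−4=h, x−4=t, m−4=i, e−4=a, j−4=f → htiaf; then reverse → faith.

faith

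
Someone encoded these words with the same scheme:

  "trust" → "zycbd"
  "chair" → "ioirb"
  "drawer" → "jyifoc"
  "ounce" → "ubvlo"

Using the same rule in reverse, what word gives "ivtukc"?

collar

Letter i (0-indexed) is shifted by i+6, so successive shifts are 6, 7, 8, ….
Decoding ivtukc: i−6=c, v−7=o, t−8=l, u−9=l, k−10=a, c−11=r.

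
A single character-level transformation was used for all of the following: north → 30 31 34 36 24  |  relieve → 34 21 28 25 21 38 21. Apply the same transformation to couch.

n is letter #14 and maps to 30: an offset of 16. Each letter is replaced by its alphabet position (a=1..z=26) + 16.
On couch: c=3→19, o=15→31, u=21→37, c=3→19, h=8→24.

19 31 37 19 24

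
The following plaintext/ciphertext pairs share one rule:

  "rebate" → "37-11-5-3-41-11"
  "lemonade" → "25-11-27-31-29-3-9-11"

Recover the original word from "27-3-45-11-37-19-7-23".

maverick

r(#18)→37 and e(#5)→11: differences scale by 2, so n = 2·pos + 1. Each letter becomes 2×(its alphabet position, a=1..z=26) + 1.
Decoding 27-3-45-11-37-19-7-23: 27→(27−1)÷2=13=m, 3→(3−1)÷2=1=a, 45→(45−1)÷2=22=v, 11→(11−1)÷2=5=e, 37→(37−1)÷2=18=r, 19→(19−1)÷2=9=i, 7→(7−1)÷2=3=c, 23→(23−1)÷2=11=k.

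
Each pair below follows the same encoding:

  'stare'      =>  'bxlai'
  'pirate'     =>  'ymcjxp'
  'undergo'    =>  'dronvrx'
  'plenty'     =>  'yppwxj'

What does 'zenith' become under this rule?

iiyrxs

A repeating key of period 3 is used — shifts +9, +4, +11 over and over.
Applying it to zenith: z+9=i, e+4=i, n+11=y, i+9=r, t+4=x, h+11=s.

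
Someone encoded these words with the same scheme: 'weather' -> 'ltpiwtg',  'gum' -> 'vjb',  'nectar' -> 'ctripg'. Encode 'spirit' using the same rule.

hexgxi

It's a constant shift of +15 (ROT15).
For spirit: s+15=h, p+15=e, i+15=x, r+15=g, i+15=x, t+15=i.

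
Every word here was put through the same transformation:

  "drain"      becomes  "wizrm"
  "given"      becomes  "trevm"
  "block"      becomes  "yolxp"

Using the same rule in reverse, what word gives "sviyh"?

Each letter is replaced by its mirror in the alphabet: a↔z, b↔y, c↔x, and so on (the Atbash cipher).
Reversing it on sviyh: s↔h, v↔e, i↔r, y↔b, h↔s.

herbs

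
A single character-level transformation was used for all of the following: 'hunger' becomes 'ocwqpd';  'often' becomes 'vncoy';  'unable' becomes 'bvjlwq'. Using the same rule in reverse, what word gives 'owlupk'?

The shift increases by 1 at each position, starting from +7: 7, 8, 9, ….
Decoding owlupk: o−7=h, w−8=o, l−9=c, u−10=k, p−11=e, k−12=y.

hockey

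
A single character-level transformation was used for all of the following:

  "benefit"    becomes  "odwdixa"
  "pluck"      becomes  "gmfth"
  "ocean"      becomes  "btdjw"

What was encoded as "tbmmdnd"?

college

b(1)→o(14) and e(4)→d(3) fit y≡5x+9 (mod 26); the inverse of 5 mod 26 is 21. Treating letters as 0–25, the rule is x ↦ 5x + 9 (mod 26).
Reversing it on tbmmdnd: t(19)→21·(19−9)≡2=c; b(1)→21·(1−9)≡14=o; m(12)→21·(12−9)≡11=l; m(12)→21·(12−9)≡11=l; d(3)→21·(3−9)≡4=e; n(13)→21·(13−9)≡6=g; d(3)→21·(3−9)≡4=e (all mod 26).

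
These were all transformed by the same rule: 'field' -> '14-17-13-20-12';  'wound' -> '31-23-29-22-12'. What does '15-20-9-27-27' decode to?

f is letter #6 and maps to 14: an offset of 8. The number is (letter's place in the alphabet, a=1) + 8.
Undoing it on 15-20-9-27-27: 15→(15−8)÷1=7=g, 20→(20−8)÷1=12=l, 9→(9−8)÷1=1=a, 27→(27−8)÷1=19=s, 27→(27−8)÷1=19=s.

glass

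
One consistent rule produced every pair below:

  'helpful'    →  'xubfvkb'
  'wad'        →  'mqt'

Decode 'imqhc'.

Compare letters: h→x is +16, e→u is +16, l→b is +16 — a constant shift. This is a Caesar cipher with shift 16.
Undoing it on imqhc: i−16=s, m−16=w, q−16=a, h−16=r, c−16=m.

swarm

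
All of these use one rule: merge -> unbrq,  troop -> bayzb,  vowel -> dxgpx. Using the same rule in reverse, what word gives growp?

In merge: m→u is +8, e→n is +9, r→b is +10, g→r is +11 — the shift increases by 1 each position. The shift increases by 1 at each position, starting from +8: 8, 9, 10, ….
Undoing it on growp: g−8=y, r−9=i, o−10=e, w−11=l, p−12=d.

yield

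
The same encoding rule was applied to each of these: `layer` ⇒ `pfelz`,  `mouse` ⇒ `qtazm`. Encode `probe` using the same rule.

twuim

In layer: l→p is +4, a→f is +5, y→e is +6, e→l is +7 — the shift increases by 1 each position. Letter i (0-indexed) is shifted by i+4, so successive shifts are 4, 5, 6, ….
On probe: p+4=t, r+5=w, o+6=u, b+7=i, e+8=m.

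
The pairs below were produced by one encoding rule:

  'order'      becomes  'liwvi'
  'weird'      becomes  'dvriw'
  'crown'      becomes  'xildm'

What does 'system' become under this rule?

hbhgvn

Each pair mirrors across the alphabet (o↔l, r↔i, d↔w): positions sum to 25. Letters are reflected about the middle of the alphabet (position → 25−position): Atbash.
On system: s↔h, y↔b, s↔h, t↔g, e↔v, m↔n.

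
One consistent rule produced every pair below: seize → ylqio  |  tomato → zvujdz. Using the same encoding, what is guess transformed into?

In seize: s→y is +6, e→l is +7, i→q is +8, z→i is +9 — the shift increases by 1 each position. The shift increases by 1 at each position, starting from +6: 6, 7, 8, ….
For guess: g+6=m, u+7=b, e+8=m, s+9=b, s+10=c.

mbmbc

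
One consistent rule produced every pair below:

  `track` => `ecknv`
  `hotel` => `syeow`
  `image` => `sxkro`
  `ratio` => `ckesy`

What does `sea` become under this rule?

The shift depends on letter class: consonant t→e is +11, but vowel a→k is +10. Two shifts are in play — +10 for a/e/i/o/u, +11 for every other letter.
For sea: s(cons)+11=d, e(vowel)+10=o, a(vowel)+10=k.

dok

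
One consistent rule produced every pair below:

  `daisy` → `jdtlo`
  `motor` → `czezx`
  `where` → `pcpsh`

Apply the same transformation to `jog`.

The output letters match the input read backwards, each shifted +11: daisy reversed is ysiad. Two steps: reverse the string, then apply a Caesar shift of +11.
For jog: reverse → goj; then shift: g+11=r, o+11=z, j+11=u.

rzu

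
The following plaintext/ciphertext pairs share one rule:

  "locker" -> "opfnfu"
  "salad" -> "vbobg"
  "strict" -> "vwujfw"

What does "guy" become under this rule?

The shift depends on letter class: consonant l→o is +3, but vowel o→p is +1. The rule splits by letter class: vowels +1, consonants +3.
For guy: g(cons)+3=j, u(vowel)+1=v, y(cons)+3=b.

jvb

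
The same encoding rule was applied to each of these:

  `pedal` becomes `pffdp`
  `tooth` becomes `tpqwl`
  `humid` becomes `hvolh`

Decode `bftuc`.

In pedal: p→p is +0, e→f is +1, d→f is +2, a→d is +3 — the shift increases by 1 each position. Letter i (0-indexed) is shifted by i+0, so successive shifts are 0, 1, 2, ….
Reversing it on bftuc: b−0=b, f−1=e, t−2=r, u−3=r, c−4=y.

berry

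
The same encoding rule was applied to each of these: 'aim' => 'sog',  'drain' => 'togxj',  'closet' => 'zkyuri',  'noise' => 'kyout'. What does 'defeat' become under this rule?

Two steps: reverse the string, then apply a Caesar shift of +6.
For defeat: reverse → taefed; then shift: t+6=z, a+6=g, e+6=k, f+6=l, e+6=k, d+6=j.

zgklkj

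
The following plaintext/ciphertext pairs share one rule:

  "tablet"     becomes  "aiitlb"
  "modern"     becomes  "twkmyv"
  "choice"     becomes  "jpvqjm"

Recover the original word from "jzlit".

cream

Shifts by position in tablet: pos 0: t→a (+7), pos 1: a→i (+8), pos 2: b→i (+7), pos 3: l→t (+8) — repeating every 2. It's a Vigenère-style cipher with numeric key [7,8]: position i shifts by key[i mod 2].
Undoing it on jzlit: j−7=c, z−8=r, l−7=e, i−8=a, t−7=m.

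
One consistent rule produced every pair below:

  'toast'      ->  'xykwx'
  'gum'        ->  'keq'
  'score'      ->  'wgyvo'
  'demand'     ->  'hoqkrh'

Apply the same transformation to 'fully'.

jeppc

The shift depends on letter class: consonant t→x is +4, but vowel o→y is +10. The rule splits by letter class: vowels +10, consonants +4.
On fully: f(cons)+4=j, u(vowel)+10=e, l(cons)+4=p, l(cons)+4=p, y(cons)+4=c.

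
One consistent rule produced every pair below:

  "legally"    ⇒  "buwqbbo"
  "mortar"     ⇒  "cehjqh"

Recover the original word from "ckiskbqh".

muscular

Compare letters: l→b is +16, e→u is +16, g→w is +16 — a constant shift. Every letter moves 16 places later in the alphabet, wrapping around z→a.
Reversing it on ckiskbqh: c−16=m, k−16=u, i−16=s, s−16=c, k−16=u, b−16=l, q−16=a, h−16=r.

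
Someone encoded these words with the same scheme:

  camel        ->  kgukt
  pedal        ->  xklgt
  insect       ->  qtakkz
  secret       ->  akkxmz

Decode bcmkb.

The shifts repeat in a cycle of length 2: positions 0,1,… shift by +8, +6, then the pattern repeats.
Undoing it on bcmkb: b−8=t, c−6=w, m−8=e, k−6=e, b−8=t.

tweet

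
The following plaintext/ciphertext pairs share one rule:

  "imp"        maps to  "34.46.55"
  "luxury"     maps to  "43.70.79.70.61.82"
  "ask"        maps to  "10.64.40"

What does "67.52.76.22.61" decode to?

i(#9)→34 and m(#13)→46: differences scale by 3, so n = 3·pos + 7. With a=1..z=26, the number is 3·pos + 7.
Undoing it on 67.52.76.22.61: 67→(67−7)÷3=20=t, 52→(52−7)÷3=15=o, 76→(76−7)÷3=23=w, 22→(22−7)÷3=5=e, 61→(61−7)÷3=18=r.

tower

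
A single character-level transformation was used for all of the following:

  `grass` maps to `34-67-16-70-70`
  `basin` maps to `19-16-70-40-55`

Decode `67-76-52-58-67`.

rumor

g(#7)→34 and r(#18)→67: differences scale by 3, so n = 3·pos + 13. With a=1..z=26, the number is 3·pos + 13.
Decoding 67-76-52-58-67: 67→(67−13)÷3=18=r, 76→(76−13)÷3=21=u, 52→(52−13)÷3=13=m, 58→(58−13)÷3=15=o, 67→(67−13)÷3=18=r.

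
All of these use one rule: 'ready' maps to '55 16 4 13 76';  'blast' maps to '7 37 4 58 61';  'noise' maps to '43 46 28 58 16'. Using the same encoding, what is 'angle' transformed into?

r(#18)→55 and e(#5)→16: differences scale by 3, so n = 3·pos + 1. Each letter becomes 3×(its alphabet position, a=1..z=26) + 1.
For angle: a=1→4, n=14→43, g=7→22, l=12→37, e=5→16.

4 43 22 37 16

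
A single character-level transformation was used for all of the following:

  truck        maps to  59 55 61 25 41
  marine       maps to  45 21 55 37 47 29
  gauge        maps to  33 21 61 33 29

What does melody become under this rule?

45 29 43 49 27 69

t(#20)→59 and r(#18)→55: differences scale by 2, so n = 2·pos + 19. With a=1..z=26, the number is 2·pos + 19.
Applying it to melody: m=13→45, e=5→29, l=12→43, o=15→49, d=4→27, y=25→69.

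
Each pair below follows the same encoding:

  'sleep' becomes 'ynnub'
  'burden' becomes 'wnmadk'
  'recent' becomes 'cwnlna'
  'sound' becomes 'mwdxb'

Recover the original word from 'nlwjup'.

The output letters match the input read backwards, each shifted +9: sleep reversed is peels. Read the word backwards and shift each letter +9.
Decoding nlwjup: shift back: n−9=e, l−9=c, w−9=n, j−9=a, u−9=l, p−9=g → ecnalg; then reverse → glance.

glance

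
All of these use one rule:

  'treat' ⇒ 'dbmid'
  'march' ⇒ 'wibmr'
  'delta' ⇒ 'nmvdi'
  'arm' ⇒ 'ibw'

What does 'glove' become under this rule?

qvwfm

The shift depends on letter class: consonant t→d is +10, but vowel e→m is +8. Vowels shift forward by 8 and consonants shift forward by 10.
For glove: g(cons)+10=q, l(cons)+10=v, o(vowel)+8=w, v(cons)+10=f, e(vowel)+8=m.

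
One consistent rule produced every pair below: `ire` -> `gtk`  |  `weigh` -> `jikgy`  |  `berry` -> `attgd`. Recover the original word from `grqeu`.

scope

The output letters match the input read backwards, each shifted +2: ire reversed is eri. Read the word backwards and shift each letter +2.
Decoding grqeu: shift back: g−2=e, r−2=p, q−2=o, e−2=c, u−2=s → epocs; then reverse → scope.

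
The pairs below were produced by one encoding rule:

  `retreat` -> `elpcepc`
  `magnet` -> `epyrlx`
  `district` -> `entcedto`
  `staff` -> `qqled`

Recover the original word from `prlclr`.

The output letters match the input read backwards, each shifted +11: retreat reversed is taerter. Two steps: reverse the string, then apply a Caesar shift of +11.
Undoing it on prlclr: shift back: p−11=e, r−11=g, l−11=a, c−11=r, l−11=a, r−11=g → egarag; then reverse → garage.

garage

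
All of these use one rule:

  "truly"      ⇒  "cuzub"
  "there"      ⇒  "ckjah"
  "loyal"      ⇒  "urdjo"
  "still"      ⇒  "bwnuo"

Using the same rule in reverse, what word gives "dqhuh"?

uncle

Shifts by position in truly: pos 0: t→c (+9), pos 1: r→u (+3), pos 2: u→z (+5), pos 3: l→u (+9), pos 4: y→b (+3) — repeating every 3. It's a Vigenère-style cipher with numeric key [9,3,5]: position i shifts by key[i mod 3].
Decoding dqhuh: d−9=u, q−3=n, h−5=c, u−9=l, h−3=e.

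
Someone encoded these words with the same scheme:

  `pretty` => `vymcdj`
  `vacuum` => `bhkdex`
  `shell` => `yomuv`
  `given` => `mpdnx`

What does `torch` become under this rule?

zvzlr

In pretty: p→v is +6, r→y is +7, e→m is +8, t→c is +9 — the shift increases by 1 each position. Letter i (0-indexed) is shifted by i+6, so successive shifts are 6, 7, 8, ….
On torch: t+6=z, o+7=v, r+8=z, c+9=l, h+10=r.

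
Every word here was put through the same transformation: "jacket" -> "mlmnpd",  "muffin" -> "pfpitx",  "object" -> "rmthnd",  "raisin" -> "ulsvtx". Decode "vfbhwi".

Shifts by position in jacket: pos 0: j→m (+3), pos 1: a→l (+11), pos 2: c→m (+10), pos 3: k→n (+3), pos 4: e→p (+11), pos 5: t→d (+10) — repeating every 3. The shifts repeat in a cycle of length 3: positions 0,1,… shift by +3, +11, +10, then the pattern repeats.
Undoing it on vfbhwi: v−3=s, f−11=u, b−10=r, h−3=e, w−11=l, i−10=y.

surely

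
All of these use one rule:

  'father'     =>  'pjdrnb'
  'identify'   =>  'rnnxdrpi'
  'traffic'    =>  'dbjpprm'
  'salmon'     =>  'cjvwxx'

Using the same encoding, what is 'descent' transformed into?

nncmnxd

The shift depends on letter class: consonant f→p is +10, but vowel a→j is +9. Vowels shift forward by 9 and consonants shift forward by 10.
On descent: d(cons)+10=n, e(vowel)+9=n, s(cons)+10=c, c(cons)+10=m, e(vowel)+9=n, n(cons)+10=x, t(cons)+10=d.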